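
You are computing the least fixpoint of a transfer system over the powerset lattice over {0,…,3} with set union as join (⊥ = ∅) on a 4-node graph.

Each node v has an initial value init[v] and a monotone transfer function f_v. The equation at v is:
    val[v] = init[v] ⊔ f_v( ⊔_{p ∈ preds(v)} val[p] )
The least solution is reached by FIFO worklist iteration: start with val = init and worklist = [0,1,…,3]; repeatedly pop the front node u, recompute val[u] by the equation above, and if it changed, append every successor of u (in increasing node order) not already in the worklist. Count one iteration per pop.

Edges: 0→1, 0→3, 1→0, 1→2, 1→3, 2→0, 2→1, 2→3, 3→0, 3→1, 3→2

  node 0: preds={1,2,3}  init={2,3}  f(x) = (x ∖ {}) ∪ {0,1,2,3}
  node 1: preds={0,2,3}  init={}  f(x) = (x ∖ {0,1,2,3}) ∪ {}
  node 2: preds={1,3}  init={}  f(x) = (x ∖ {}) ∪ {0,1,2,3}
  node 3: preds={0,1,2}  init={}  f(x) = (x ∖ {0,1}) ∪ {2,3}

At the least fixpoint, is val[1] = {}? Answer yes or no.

yes

Iteration log — 7 steps:
  step 1. node 0  ⊔preds={}  new={0,1,2,3}  old={2,3}  +wl: 
  step 2. node 1  ⊔preds={0,1,2,3}  new={}  stable
  step 3. node 2  ⊔preds={}  new={0,1,2,3}  old={}  +wl: 0,1
  step 4. node 3  ⊔preds={0,1,2,3}  new={2,3}  old={}  +wl: 2
  step 5. node 0  ⊔preds={0,1,2,3}  new={0,1,2,3}  stable
  step 6. node 1  ⊔preds={0,1,2,3}  new={}  stable
  step 7. node 2  ⊔preds={2,3}  new={0,1,2,3}  stable

Least fixpoint reached:
  node 0: {0,1,2,3}
  node 1: {}
  node 2: {0,1,2,3}
  node 3: {2,3}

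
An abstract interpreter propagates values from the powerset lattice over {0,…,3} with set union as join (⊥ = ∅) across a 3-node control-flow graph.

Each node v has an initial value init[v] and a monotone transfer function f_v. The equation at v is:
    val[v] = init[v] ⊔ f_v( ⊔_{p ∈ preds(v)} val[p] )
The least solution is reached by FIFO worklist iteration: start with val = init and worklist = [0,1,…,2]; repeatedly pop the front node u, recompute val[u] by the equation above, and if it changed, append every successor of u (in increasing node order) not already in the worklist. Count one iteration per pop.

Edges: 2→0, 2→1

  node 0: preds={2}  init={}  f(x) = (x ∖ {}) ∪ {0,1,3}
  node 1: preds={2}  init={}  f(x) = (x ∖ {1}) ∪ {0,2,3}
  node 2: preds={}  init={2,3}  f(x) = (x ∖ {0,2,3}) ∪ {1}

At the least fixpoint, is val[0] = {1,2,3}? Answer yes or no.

Iteration log — 5 steps:
  step 1. node 0  ⊔preds={2,3}  new={0,1,2,3}  old={}  +wl: 
  step 2. node 1  ⊔preds={2,3}  new={0,2,3}  old={}  +wl: 
  step 3. node 2  ⊔preds={}  new={1,2,3}  old={2,3}  +wl: 0,1
  step 4. node 0  ⊔preds={1,2,3}  new={0,1,2,3}  stable
  step 5. node 1  ⊔preds={1,2,3}  new={0,2,3}  stable

Least fixpoint reached:
  node 0: {0,1,2,3}
  node 1: {0,2,3}
  node 2: {1,2,3}

no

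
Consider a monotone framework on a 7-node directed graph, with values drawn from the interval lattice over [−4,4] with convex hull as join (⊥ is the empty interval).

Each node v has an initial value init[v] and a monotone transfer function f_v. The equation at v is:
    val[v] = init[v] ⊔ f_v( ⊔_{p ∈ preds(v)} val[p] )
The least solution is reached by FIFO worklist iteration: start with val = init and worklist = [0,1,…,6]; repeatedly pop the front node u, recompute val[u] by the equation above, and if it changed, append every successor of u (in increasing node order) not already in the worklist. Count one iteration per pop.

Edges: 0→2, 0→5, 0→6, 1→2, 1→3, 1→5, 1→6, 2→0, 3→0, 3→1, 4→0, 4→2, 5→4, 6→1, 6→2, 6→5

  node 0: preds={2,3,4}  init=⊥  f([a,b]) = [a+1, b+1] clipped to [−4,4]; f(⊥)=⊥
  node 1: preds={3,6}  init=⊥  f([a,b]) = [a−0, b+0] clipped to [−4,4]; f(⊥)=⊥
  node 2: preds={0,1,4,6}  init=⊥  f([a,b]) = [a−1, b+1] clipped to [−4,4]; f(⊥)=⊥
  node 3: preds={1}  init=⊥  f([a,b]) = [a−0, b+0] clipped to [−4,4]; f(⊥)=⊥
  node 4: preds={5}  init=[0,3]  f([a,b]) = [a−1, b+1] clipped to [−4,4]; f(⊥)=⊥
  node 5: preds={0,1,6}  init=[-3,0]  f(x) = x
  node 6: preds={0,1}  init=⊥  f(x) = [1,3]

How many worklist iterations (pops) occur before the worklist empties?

18

Trace (18 dequeues):
  [1] u=0 | in [0,3] | out [1,4] | prev ⊥ | push {}
  [2] u=1 | in ⊥ | out ⊥ | ==
  [3] u=2 | in [0,4] | out [-1,4] | prev ⊥ | push {0}
  [4] u=3 | in ⊥ | out ⊥ | ==
  [5] u=4 | in [-3,0] | out [-4,3] | prev [0,3] | push {2}
  [6] u=5 | in [1,4] | out [-3,4] | prev [-3,0] | push {4}
  [7] u=6 | in [1,4] | out [1,3] | prev ⊥ | push {1,5}
  [8] u=0 | in [-4,4] | out [-3,4] | prev [1,4] | push {6}
  [9] u=2 | in [-4,4] | out [-4,4] | prev [-1,4] | push {0}
  [10] u=4 | in [-3,4] | out [-4,4] | prev [-4,3] | push {2}
  [11] u=1 | in [1,3] | out [1,3] | prev ⊥ | push {3}
  [12] u=5 | in [-3,4] | out [-3,4] | ==
  [13] u=6 | in [-3,4] | out [1,3] | ==
  [14] u=0 | in [-4,4] | out [-3,4] | ==
  [15] u=2 | in [-4,4] | out [-4,4] | ==
  [16] u=3 | in [1,3] | out [1,3] | prev ⊥ | push {0,1}
  [17] u=0 | in [-4,4] | out [-3,4] | ==
  [18] u=1 | in [1,3] | out [1,3] | ==

Converged values:
  [0] [-3,4]
  [1] [1,3]
  [2] [-4,4]
  [3] [1,3]
  [4] [-4,4]
  [5] [-3,4]
  [6] [1,3]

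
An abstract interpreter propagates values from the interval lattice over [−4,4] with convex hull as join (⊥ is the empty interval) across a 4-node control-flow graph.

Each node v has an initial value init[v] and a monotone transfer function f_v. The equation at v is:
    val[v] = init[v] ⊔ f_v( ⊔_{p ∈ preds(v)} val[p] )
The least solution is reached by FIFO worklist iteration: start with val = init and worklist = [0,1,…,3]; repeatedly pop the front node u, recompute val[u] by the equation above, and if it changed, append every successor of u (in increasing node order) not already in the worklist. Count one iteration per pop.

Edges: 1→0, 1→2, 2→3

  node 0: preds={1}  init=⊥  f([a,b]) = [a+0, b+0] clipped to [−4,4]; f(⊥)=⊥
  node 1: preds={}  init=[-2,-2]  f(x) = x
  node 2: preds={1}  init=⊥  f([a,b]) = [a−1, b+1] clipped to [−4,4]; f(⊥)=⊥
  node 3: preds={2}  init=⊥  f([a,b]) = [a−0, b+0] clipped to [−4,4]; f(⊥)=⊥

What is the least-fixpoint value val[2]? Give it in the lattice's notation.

[-3,-1]

Trace (4 dequeues):
  [1] u=0 | in [-2,-2] | out [-2,-2] | prev ⊥ | push {}
  [2] u=1 | in ⊥ | out [-2,-2] | ==
  [3] u=2 | in [-2,-2] | out [-3,-1] | prev ⊥ | push {}
  [4] u=3 | in [-3,-1] | out [-3,-1] | prev ⊥ | push {}

Converged values:
  [0] [-2,-2]
  [1] [-2,-2]
  [2] [-3,-1]
  [3] [-3,-1]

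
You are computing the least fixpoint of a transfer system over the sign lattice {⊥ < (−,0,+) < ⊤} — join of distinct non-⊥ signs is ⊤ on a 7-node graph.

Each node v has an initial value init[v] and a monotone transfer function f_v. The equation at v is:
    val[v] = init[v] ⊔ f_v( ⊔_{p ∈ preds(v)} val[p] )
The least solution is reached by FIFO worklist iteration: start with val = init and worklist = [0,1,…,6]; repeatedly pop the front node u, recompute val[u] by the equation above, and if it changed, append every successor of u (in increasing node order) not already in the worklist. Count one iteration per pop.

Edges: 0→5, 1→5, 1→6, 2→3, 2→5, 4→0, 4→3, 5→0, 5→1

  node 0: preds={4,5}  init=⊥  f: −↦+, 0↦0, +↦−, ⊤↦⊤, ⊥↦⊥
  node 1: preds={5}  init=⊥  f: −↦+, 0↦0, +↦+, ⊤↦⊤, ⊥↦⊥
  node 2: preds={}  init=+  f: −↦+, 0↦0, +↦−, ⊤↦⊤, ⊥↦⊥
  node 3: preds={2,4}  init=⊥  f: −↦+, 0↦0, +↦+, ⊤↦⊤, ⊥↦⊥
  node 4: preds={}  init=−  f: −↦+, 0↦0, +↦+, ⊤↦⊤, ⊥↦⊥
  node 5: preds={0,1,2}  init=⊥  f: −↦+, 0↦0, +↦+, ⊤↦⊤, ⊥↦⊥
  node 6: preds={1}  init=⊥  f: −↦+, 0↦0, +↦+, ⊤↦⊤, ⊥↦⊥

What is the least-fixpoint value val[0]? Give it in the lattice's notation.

Iteration log — 15 steps:
  step 1. node 0  ⊔preds=−  new=+  old=⊥  +wl: 
  step 2. node 1  ⊔preds=⊥  new=⊥  stable
  step 3. node 2  ⊔preds=⊥  new=+  stable
  step 4. node 3  ⊔preds=⊤  new=⊤  old=⊥  +wl: 
  step 5. node 4  ⊔preds=⊥  new=−  stable
  step 6. node 5  ⊔preds=+  new=+  old=⊥  +wl: 0,1
  step 7. node 6  ⊔preds=⊥  new=⊥  stable
  step 8. node 0  ⊔preds=⊤  new=⊤  old=+  +wl: 5
  step 9. node 1  ⊔preds=+  new=+  old=⊥  +wl: 6
  step 10. node 5  ⊔preds=⊤  new=⊤  old=+  +wl: 0,1
  step 11. node 6  ⊔preds=+  new=+  old=⊥  +wl: 
  step 12. node 0  ⊔preds=⊤  new=⊤  stable
  step 13. node 1  ⊔preds=⊤  new=⊤  old=+  +wl: 5,6
  step 14. node 5  ⊔preds=⊤  new=⊤  stable
  step 15. node 6  ⊔preds=⊤  new=⊤  old=+  +wl: 

Least fixpoint reached:
  node 0: ⊤
  node 1: ⊤
  node 2: +
  node 3: ⊤
  node 4: −
  node 5: ⊤
  node 6: ⊤

⊤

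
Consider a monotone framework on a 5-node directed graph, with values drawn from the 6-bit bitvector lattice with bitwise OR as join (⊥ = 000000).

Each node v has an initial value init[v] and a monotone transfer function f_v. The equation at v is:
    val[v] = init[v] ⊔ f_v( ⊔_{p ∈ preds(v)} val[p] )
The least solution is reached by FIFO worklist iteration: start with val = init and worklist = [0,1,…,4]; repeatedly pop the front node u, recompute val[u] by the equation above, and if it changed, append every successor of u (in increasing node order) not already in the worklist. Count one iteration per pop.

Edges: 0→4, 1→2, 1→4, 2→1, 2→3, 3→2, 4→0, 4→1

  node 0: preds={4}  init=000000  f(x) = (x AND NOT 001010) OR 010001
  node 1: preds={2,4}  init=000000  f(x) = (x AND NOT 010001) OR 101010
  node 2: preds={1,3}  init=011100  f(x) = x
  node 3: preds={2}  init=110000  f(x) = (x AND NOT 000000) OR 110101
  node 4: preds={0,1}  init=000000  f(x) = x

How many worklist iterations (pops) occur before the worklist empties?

11

Iteration log — 11 steps:
  step 1. node 0  ⊔preds=000000  new=010001  old=000000  +wl: 
  step 2. node 1  ⊔preds=011100  new=101110  old=000000  +wl: 
  step 3. node 2  ⊔preds=111110  new=111110  old=011100  +wl: 1
  step 4. node 3  ⊔preds=111110  new=111111  old=110000  +wl: 2
  step 5. node 4  ⊔preds=111111  new=111111  old=000000  +wl: 0
  step 6. node 1  ⊔preds=111111  new=101110  stable
  step 7. node 2  ⊔preds=111111  new=111111  old=111110  +wl: 1,3
  step 8. node 0  ⊔preds=111111  new=110101  old=010001  +wl: 4
  step 9. node 1  ⊔preds=111111  new=101110  stable
  step 10. node 3  ⊔preds=111111  new=111111  stable
  step 11. node 4  ⊔preds=111111  new=111111  stable

Least fixpoint reached:
  node 0: 110101
  node 1: 101110
  node 2: 111111
  node 3: 111111
  node 4: 111111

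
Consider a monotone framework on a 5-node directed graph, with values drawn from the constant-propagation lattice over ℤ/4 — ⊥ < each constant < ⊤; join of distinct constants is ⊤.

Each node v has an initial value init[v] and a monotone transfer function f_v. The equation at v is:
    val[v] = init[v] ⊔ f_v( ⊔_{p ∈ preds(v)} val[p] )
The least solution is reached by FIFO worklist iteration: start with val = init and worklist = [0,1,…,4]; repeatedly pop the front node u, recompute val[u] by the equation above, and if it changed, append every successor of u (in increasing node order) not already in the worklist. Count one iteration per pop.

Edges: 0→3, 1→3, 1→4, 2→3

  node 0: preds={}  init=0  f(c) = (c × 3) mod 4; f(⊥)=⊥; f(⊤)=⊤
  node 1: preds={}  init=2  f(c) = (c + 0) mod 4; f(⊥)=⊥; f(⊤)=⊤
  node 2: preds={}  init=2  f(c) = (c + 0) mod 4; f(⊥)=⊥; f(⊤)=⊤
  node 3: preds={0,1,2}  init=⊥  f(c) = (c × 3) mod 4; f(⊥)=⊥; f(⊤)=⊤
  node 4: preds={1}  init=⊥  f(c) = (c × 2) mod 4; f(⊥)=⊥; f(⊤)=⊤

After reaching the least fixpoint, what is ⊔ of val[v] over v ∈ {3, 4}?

⊤

Iteration log — 5 steps:
  step 1. node 0  ⊔preds=⊥  new=0  stable
  step 2. node 1  ⊔preds=⊥  new=2  stable
  step 3. node 2  ⊔preds=⊥  new=2  stable
  step 4. node 3  ⊔preds=⊤  new=⊤  old=⊥  +wl: 
  step 5. node 4  ⊔preds=2  new=0  old=⊥  +wl: 

Least fixpoint reached:
  node 0: 0
  node 1: 2
  node 2: 2
  node 3: ⊤
  node 4: 0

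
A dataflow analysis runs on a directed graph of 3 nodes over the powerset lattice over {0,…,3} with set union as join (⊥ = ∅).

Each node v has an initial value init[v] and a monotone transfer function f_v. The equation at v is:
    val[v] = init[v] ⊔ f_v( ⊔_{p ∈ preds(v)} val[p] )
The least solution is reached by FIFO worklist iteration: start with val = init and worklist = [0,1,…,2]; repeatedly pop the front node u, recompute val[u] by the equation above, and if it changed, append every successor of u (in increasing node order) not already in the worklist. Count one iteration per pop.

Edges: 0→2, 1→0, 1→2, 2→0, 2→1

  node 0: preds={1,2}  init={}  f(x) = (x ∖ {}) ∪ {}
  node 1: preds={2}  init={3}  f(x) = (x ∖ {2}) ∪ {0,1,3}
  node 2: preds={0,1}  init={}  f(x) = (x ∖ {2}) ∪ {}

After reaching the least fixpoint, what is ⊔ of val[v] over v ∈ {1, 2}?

{0,1,3}

Trace (6 dequeues):
  [1] u=0 | in {3} | out {3} | prev {} | push {}
  [2] u=1 | in {} | out {0,1,3} | prev {3} | push {0}
  [3] u=2 | in {0,1,3} | out {0,1,3} | prev {} | push {1}
  [4] u=0 | in {0,1,3} | out {0,1,3} | prev {3} | push {2}
  [5] u=1 | in {0,1,3} | out {0,1,3} | ==
  [6] u=2 | in {0,1,3} | out {0,1,3} | ==

Converged values:
  [0] {0,1,3}
  [1] {0,1,3}
  [2] {0,1,3}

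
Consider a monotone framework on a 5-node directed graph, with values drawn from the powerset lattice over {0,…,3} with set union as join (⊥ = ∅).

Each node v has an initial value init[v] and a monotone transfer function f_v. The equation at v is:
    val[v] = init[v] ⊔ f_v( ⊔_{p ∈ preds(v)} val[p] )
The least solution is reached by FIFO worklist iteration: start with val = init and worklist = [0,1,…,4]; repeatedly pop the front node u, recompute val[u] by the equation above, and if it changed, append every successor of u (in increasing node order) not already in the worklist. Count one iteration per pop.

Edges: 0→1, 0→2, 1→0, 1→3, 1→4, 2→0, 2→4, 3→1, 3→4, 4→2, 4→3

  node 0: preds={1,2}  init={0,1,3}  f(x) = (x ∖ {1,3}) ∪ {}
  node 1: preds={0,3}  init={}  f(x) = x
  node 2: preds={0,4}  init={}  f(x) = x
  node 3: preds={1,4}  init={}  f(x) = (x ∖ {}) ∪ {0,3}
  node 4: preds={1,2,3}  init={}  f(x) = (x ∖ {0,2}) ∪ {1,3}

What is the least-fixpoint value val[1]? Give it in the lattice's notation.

Trace (9 dequeues):
  [1] u=0 | in {} | out {0,1,3} | ==
  [2] u=1 | in {0,1,3} | out {0,1,3} | prev {} | push {0}
  [3] u=2 | in {0,1,3} | out {0,1,3} | prev {} | push {}
  [4] u=3 | in {0,1,3} | out {0,1,3} | prev {} | push {1}
  [5] u=4 | in {0,1,3} | out {1,3} | prev {} | push {2,3}
  [6] u=0 | in {0,1,3} | out {0,1,3} | ==
  [7] u=1 | in {0,1,3} | out {0,1,3} | ==
  [8] u=2 | in {0,1,3} | out {0,1,3} | ==
  [9] u=3 | in {0,1,3} | out {0,1,3} | ==

Converged values:
  [0] {0,1,3}
  [1] {0,1,3}
  [2] {0,1,3}
  [3] {0,1,3}
  [4] {1,3}

{0,1,3}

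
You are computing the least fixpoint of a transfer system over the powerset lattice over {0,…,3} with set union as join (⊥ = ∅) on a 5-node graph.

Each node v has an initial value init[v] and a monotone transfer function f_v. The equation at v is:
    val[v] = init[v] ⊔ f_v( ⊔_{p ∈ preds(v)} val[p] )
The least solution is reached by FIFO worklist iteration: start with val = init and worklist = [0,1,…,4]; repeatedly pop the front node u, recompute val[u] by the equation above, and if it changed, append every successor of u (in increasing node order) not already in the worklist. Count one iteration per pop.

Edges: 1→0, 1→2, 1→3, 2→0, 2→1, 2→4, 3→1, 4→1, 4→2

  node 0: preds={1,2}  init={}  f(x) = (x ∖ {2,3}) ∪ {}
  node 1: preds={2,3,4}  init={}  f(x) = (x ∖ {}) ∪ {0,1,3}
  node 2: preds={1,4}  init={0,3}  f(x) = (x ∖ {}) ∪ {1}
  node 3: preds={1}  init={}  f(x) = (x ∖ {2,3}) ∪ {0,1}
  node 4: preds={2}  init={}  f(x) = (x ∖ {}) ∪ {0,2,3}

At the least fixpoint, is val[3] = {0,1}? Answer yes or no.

Iteration log — 12 steps:
  step 1. node 0  ⊔preds={0,3}  new={0}  old={}  +wl: 
  step 2. node 1  ⊔preds={0,3}  new={0,1,3}  old={}  +wl: 0
  step 3. node 2  ⊔preds={0,1,3}  new={0,1,3}  old={0,3}  +wl: 1
  step 4. node 3  ⊔preds={0,1,3}  new={0,1}  old={}  +wl: 
  step 5. node 4  ⊔preds={0,1,3}  new={0,1,2,3}  old={}  +wl: 2
  step 6. node 0  ⊔preds={0,1,3}  new={0,1}  old={0}  +wl: 
  step 7. node 1  ⊔preds={0,1,2,3}  new={0,1,2,3}  old={0,1,3}  +wl: 0,3
  step 8. node 2  ⊔preds={0,1,2,3}  new={0,1,2,3}  old={0,1,3}  +wl: 1,4
  step 9. node 0  ⊔preds={0,1,2,3}  new={0,1}  stable
  step 10. node 3  ⊔preds={0,1,2,3}  new={0,1}  stable
  step 11. node 1  ⊔preds={0,1,2,3}  new={0,1,2,3}  stable
  step 12. node 4  ⊔preds={0,1,2,3}  new={0,1,2,3}  stable

Least fixpoint reached:
  node 0: {0,1}
  node 1: {0,1,2,3}
  node 2: {0,1,2,3}
  node 3: {0,1}
  node 4: {0,1,2,3}

yes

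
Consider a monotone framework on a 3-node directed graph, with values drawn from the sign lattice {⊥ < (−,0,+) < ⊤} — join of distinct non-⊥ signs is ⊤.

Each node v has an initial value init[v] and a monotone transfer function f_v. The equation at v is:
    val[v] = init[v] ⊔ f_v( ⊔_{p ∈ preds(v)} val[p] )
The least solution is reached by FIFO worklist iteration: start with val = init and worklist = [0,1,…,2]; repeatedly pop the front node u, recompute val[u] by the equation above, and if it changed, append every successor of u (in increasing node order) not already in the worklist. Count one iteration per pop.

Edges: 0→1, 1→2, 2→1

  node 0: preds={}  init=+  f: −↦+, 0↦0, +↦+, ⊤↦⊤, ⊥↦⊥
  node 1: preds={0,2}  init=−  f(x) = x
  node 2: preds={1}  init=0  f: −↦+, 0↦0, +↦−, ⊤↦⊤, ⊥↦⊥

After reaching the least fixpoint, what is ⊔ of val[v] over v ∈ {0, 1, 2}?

⊤

Iteration log — 4 steps:
  step 1. node 0  ⊔preds=⊥  new=+  stable
  step 2. node 1  ⊔preds=⊤  new=⊤  old=−  +wl: 
  step 3. node 2  ⊔preds=⊤  new=⊤  old=0  +wl: 1
  step 4. node 1  ⊔preds=⊤  new=⊤  stable

Least fixpoint reached:
  node 0: +
  node 1: ⊤
  node 2: ⊤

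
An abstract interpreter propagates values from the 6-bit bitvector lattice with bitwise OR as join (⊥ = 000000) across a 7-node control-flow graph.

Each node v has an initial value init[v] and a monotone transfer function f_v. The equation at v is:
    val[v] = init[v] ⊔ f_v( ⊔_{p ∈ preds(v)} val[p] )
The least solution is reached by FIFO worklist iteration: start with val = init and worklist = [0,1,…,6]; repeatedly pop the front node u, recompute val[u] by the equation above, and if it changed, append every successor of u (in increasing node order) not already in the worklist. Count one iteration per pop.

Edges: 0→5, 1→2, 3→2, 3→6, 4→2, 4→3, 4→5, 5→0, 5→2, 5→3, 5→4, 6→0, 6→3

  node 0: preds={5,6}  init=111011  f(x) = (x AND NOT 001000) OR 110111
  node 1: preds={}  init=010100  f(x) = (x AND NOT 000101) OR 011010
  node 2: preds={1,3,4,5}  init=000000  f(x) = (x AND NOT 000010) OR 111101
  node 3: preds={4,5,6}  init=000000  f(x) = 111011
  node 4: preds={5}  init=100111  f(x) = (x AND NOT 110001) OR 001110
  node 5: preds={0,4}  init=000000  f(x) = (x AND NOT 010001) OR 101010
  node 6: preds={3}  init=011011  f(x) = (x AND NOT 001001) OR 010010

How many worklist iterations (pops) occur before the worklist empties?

Worklist (11 pops):
  #1 pop 0: in=011011 → 111111 (was 111011); enqueue []
  #2 pop 1: in=000000 → 011110 (was 010100); enqueue []
  #3 pop 2: in=111111 → 111101 (was 000000); enqueue []
  #4 pop 3: in=111111 → 111011 (was 000000); enqueue [2]
  #5 pop 4: in=000000 → 101111 (was 100111); enqueue [3]
  #6 pop 5: in=111111 → 101110 (was 000000); enqueue [0,4]
  #7 pop 6: in=111011 → 111011 (was 011011); enqueue []
  #8 pop 2: in=111111 → 111101 (no change)
  #9 pop 3: in=111111 → 111011 (no change)
  #10 pop 0: in=111111 → 111111 (no change)
  #11 pop 4: in=101110 → 101111 (no change)

Fixpoint:
  val[0] = 111111
  val[1] = 011110
  val[2] = 111101
  val[3] = 111011
  val[4] = 101111
  val[5] = 101110
  val[6] = 111011

11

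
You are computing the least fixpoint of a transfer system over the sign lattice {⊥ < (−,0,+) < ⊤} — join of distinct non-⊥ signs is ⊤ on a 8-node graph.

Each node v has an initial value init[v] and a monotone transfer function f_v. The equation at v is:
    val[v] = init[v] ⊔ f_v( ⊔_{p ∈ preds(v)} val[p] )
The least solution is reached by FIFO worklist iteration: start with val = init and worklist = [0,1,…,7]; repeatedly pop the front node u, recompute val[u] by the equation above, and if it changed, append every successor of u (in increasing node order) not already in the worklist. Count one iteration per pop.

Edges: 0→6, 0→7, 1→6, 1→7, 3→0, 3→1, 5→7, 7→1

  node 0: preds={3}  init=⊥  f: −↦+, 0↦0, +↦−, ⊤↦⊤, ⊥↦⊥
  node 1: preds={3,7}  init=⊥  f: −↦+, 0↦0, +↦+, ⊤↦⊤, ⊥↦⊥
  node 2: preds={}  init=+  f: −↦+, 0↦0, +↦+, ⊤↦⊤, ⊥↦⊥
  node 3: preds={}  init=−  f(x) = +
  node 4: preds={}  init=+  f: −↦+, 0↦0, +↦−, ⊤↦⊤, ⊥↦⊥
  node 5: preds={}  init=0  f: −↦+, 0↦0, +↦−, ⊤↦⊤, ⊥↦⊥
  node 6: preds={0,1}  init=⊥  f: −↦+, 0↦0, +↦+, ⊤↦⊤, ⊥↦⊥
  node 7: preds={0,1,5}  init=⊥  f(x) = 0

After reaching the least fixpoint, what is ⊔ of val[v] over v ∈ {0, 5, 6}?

⊤

Trace (12 dequeues):
  [1] u=0 | in − | out + | prev ⊥ | push {}
  [2] u=1 | in − | out + | prev ⊥ | push {}
  [3] u=2 | in ⊥ | out + | ==
  [4] u=3 | in ⊥ | out ⊤ | prev − | push {0,1}
  [5] u=4 | in ⊥ | out + | ==
  [6] u=5 | in ⊥ | out 0 | ==
  [7] u=6 | in + | out + | prev ⊥ | push {}
  [8] u=7 | in ⊤ | out 0 | prev ⊥ | push {}
  [9] u=0 | in ⊤ | out ⊤ | prev + | push {6,7}
  [10] u=1 | in ⊤ | out ⊤ | prev + | push {}
  [11] u=6 | in ⊤ | out ⊤ | prev + | push {}
  [12] u=7 | in ⊤ | out 0 | ==

Converged values:
  [0] ⊤
  [1] ⊤
  [2] +
  [3] ⊤
  [4] +
  [5] 0
  [6] ⊤
  [7] 0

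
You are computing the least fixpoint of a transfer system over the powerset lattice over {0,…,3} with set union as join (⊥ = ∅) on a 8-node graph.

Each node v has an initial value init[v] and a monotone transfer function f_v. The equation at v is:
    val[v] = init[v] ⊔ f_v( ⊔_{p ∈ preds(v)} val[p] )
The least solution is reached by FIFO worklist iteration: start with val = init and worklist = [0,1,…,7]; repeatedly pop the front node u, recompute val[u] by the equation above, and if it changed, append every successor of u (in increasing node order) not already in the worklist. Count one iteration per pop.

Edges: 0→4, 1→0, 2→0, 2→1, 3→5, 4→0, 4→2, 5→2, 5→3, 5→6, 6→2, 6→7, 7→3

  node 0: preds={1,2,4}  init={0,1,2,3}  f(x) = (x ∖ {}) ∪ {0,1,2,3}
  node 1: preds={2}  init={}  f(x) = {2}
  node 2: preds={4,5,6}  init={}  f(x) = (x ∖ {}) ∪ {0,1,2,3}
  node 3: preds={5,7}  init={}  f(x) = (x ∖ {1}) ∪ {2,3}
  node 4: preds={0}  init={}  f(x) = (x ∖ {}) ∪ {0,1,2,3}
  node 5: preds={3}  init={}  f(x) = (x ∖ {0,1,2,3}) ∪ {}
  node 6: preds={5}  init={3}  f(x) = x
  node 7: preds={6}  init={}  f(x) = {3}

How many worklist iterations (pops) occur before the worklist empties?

12

Worklist (12 pops):
  #1 pop 0: in={} → {0,1,2,3} (no change)
  #2 pop 1: in={} → {2} (was {}); enqueue [0]
  #3 pop 2: in={3} → {0,1,2,3} (was {}); enqueue [1]
  #4 pop 3: in={} → {2,3} (was {}); enqueue []
  #5 pop 4: in={0,1,2,3} → {0,1,2,3} (was {}); enqueue [2]
  #6 pop 5: in={2,3} → {} (no change)
  #7 pop 6: in={} → {3} (no change)
  #8 pop 7: in={3} → {3} (was {}); enqueue [3]
  #9 pop 0: in={0,1,2,3} → {0,1,2,3} (no change)
  #10 pop 1: in={0,1,2,3} → {2} (no change)
  #11 pop 2: in={0,1,2,3} → {0,1,2,3} (no change)
  #12 pop 3: in={3} → {2,3} (no change)

Fixpoint:
  val[0] = {0,1,2,3}
  val[1] = {2}
  val[2] = {0,1,2,3}
  val[3] = {2,3}
  val[4] = {0,1,2,3}
  val[5] = {}
  val[6] = {3}
  val[7] = {3}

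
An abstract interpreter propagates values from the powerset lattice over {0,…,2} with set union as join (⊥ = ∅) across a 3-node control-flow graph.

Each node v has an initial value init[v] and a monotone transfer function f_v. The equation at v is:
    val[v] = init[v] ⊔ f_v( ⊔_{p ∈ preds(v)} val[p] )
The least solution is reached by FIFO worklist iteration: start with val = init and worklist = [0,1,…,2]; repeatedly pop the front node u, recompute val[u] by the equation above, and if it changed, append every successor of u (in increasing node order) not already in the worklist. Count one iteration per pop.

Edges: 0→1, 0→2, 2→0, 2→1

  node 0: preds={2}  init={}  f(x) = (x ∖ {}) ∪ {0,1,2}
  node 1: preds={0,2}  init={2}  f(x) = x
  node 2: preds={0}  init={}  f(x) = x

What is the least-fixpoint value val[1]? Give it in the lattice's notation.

Trace (5 dequeues):
  [1] u=0 | in {} | out {0,1,2} | prev {} | push {}
  [2] u=1 | in {0,1,2} | out {0,1,2} | prev {2} | push {}
  [3] u=2 | in {0,1,2} | out {0,1,2} | prev {} | push {0,1}
  [4] u=0 | in {0,1,2} | out {0,1,2} | ==
  [5] u=1 | in {0,1,2} | out {0,1,2} | ==

Converged values:
  [0] {0,1,2}
  [1] {0,1,2}
  [2] {0,1,2}

{0,1,2}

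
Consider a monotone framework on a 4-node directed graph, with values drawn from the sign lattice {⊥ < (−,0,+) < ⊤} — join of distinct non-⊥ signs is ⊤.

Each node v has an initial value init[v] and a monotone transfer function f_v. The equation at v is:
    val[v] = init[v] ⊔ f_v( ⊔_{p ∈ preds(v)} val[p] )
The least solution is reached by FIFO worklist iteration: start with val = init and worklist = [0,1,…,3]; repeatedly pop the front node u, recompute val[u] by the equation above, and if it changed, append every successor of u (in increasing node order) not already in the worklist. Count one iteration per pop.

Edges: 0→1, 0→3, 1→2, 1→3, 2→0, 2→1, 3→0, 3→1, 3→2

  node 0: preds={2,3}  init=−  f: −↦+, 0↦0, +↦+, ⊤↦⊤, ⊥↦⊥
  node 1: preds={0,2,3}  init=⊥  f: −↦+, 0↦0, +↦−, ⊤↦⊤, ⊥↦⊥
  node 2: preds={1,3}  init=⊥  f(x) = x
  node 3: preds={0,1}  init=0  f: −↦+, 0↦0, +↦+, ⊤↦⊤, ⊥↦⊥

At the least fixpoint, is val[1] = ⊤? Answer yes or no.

Trace (7 dequeues):
  [1] u=0 | in 0 | out ⊤ | prev − | push {}
  [2] u=1 | in ⊤ | out ⊤ | prev ⊥ | push {}
  [3] u=2 | in ⊤ | out ⊤ | prev ⊥ | push {0,1}
  [4] u=3 | in ⊤ | out ⊤ | prev 0 | push {2}
  [5] u=0 | in ⊤ | out ⊤ | ==
  [6] u=1 | in ⊤ | out ⊤ | ==
  [7] u=2 | in ⊤ | out ⊤ | ==

Converged values:
  [0] ⊤
  [1] ⊤
  [2] ⊤
  [3] ⊤

yes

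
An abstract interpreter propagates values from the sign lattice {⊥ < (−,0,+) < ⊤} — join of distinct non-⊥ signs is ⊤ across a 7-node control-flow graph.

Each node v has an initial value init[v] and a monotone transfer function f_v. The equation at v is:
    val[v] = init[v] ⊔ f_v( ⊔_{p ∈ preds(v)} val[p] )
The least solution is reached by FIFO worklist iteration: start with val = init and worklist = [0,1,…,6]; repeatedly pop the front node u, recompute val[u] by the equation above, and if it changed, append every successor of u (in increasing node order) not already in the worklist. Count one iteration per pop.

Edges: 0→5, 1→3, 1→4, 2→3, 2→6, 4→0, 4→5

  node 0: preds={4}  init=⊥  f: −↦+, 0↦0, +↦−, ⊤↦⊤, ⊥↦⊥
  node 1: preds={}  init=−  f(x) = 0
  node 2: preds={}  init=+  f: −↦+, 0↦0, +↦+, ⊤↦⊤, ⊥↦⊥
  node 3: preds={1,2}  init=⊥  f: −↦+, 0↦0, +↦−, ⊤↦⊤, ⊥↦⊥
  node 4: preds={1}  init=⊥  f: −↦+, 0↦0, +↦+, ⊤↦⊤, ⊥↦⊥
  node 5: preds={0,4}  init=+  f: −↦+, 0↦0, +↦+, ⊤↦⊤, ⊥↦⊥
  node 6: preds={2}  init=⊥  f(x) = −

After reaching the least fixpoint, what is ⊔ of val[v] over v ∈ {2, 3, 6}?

Worklist (9 pops):
  #1 pop 0: in=⊥ → ⊥ (no change)
  #2 pop 1: in=⊥ → ⊤ (was −); enqueue []
  #3 pop 2: in=⊥ → + (no change)
  #4 pop 3: in=⊤ → ⊤ (was ⊥); enqueue []
  #5 pop 4: in=⊤ → ⊤ (was ⊥); enqueue [0]
  #6 pop 5: in=⊤ → ⊤ (was +); enqueue []
  #7 pop 6: in=+ → − (was ⊥); enqueue []
  #8 pop 0: in=⊤ → ⊤ (was ⊥); enqueue [5]
  #9 pop 5: in=⊤ → ⊤ (no change)

Fixpoint:
  val[0] = ⊤
  val[1] = ⊤
  val[2] = +
  val[3] = ⊤
  val[4] = ⊤
  val[5] = ⊤
  val[6] = −

⊤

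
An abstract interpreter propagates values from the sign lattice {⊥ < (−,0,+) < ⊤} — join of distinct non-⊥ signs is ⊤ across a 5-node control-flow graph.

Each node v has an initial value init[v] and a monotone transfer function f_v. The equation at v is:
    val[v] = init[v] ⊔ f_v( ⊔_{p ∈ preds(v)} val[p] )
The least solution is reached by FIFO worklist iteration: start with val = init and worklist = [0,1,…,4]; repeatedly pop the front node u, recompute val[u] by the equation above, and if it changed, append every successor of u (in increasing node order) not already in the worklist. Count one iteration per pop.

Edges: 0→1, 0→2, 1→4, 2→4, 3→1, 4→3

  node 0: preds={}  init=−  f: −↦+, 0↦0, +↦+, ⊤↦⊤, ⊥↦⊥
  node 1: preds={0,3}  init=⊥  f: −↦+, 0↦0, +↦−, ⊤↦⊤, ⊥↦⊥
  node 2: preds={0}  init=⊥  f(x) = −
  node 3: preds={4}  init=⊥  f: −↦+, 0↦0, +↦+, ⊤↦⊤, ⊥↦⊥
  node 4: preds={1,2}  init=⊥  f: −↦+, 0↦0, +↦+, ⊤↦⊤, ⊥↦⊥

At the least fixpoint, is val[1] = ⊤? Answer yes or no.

Trace (8 dequeues):
  [1] u=0 | in ⊥ | out − | ==
  [2] u=1 | in − | out + | prev ⊥ | push {}
  [3] u=2 | in − | out − | prev ⊥ | push {}
  [4] u=3 | in ⊥ | out ⊥ | ==
  [5] u=4 | in ⊤ | out ⊤ | prev ⊥ | push {3}
  [6] u=3 | in ⊤ | out ⊤ | prev ⊥ | push {1}
  [7] u=1 | in ⊤ | out ⊤ | prev + | push {4}
  [8] u=4 | in ⊤ | out ⊤ | ==

Converged values:
  [0] −
  [1] ⊤
  [2] −
  [3] ⊤
  [4] ⊤

yes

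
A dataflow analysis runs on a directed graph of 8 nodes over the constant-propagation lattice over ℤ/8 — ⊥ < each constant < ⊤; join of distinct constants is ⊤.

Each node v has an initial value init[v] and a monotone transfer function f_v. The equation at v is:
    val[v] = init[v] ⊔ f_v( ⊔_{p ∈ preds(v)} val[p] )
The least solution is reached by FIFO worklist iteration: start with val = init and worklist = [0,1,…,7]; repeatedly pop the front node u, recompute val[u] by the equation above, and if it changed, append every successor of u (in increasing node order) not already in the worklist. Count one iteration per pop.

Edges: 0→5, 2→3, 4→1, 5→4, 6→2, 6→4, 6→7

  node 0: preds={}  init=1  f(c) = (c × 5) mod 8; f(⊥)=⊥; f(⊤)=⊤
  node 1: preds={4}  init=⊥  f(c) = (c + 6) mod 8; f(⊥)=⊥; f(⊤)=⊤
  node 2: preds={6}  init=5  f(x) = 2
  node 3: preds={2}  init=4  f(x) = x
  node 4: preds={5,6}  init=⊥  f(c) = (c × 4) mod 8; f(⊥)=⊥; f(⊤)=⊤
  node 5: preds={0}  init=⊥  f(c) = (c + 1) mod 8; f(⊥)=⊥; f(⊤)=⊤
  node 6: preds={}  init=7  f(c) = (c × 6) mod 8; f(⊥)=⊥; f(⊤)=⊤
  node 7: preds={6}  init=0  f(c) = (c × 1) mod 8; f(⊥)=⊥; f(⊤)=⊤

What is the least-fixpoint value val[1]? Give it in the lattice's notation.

⊤

Iteration log — 11 steps:
  step 1. node 0  ⊔preds=⊥  new=1  stable
  step 2. node 1  ⊔preds=⊥  new=⊥  stable
  step 3. node 2  ⊔preds=7  new=⊤  old=5  +wl: 
  step 4. node 3  ⊔preds=⊤  new=⊤  old=4  +wl: 
  step 5. node 4  ⊔preds=7  new=4  old=⊥  +wl: 1
  step 6. node 5  ⊔preds=1  new=2  old=⊥  +wl: 4
  step 7. node 6  ⊔preds=⊥  new=7  stable
  step 8. node 7  ⊔preds=7  new=⊤  old=0  +wl: 
  step 9. node 1  ⊔preds=4  new=2  old=⊥  +wl: 
  step 10. node 4  ⊔preds=⊤  new=⊤  old=4  +wl: 1
  step 11. node 1  ⊔preds=⊤  new=⊤  old=2  +wl: 

Least fixpoint reached:
  node 0: 1
  node 1: ⊤
  node 2: ⊤
  node 3: ⊤
  node 4: ⊤
  node 5: 2
  node 6: 7
  node 7: ⊤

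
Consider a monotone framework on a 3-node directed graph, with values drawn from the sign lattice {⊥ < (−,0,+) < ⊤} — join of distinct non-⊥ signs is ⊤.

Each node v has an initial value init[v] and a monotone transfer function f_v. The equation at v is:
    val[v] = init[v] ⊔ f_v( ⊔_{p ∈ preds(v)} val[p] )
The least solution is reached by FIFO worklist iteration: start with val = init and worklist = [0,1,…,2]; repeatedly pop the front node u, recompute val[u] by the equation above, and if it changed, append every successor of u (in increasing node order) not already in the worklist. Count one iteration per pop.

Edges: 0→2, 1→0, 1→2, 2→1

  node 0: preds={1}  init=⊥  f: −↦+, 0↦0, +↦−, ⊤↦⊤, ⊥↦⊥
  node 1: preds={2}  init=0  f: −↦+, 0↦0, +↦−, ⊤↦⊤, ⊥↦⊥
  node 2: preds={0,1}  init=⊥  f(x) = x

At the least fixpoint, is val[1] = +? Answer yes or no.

no

Worklist (4 pops):
  #1 pop 0: in=0 → 0 (was ⊥); enqueue []
  #2 pop 1: in=⊥ → 0 (no change)
  #3 pop 2: in=0 → 0 (was ⊥); enqueue [1]
  #4 pop 1: in=0 → 0 (no change)

Fixpoint:
  val[0] = 0
  val[1] = 0
  val[2] = 0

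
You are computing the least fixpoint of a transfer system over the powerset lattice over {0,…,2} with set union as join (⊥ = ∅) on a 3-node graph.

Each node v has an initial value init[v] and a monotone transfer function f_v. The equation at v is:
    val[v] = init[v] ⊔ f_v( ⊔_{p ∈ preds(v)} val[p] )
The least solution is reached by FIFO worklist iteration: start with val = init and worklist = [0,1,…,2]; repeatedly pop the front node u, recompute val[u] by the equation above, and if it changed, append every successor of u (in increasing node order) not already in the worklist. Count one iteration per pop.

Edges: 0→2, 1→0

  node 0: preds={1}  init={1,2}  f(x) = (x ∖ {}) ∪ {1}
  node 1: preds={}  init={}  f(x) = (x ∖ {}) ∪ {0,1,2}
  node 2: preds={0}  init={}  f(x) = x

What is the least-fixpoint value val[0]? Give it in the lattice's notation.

{0,1,2}

Iteration log — 5 steps:
  step 1. node 0  ⊔preds={}  new={1,2}  stable
  step 2. node 1  ⊔preds={}  new={0,1,2}  old={}  +wl: 0
  step 3. node 2  ⊔preds={1,2}  new={1,2}  old={}  +wl: 
  step 4. node 0  ⊔preds={0,1,2}  new={0,1,2}  old={1,2}  +wl: 2
  step 5. node 2  ⊔preds={0,1,2}  new={0,1,2}  old={1,2}  +wl: 

Least fixpoint reached:
  node 0: {0,1,2}
  node 1: {0,1,2}
  node 2: {0,1,2}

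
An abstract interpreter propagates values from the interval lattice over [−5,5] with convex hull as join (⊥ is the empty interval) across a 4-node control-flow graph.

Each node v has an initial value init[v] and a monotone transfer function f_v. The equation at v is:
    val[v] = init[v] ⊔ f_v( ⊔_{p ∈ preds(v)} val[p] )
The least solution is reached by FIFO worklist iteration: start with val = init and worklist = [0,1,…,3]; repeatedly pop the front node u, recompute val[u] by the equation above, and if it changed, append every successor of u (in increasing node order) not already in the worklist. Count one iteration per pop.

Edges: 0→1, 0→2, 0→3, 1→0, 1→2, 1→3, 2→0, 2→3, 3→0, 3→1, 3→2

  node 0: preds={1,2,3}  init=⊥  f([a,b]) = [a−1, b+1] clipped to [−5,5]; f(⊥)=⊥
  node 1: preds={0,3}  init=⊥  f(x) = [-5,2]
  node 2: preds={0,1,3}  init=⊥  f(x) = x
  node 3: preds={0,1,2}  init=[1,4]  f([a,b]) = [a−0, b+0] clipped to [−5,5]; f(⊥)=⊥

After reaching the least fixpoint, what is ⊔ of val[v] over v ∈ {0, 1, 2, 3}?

Worklist (8 pops):
  #1 pop 0: in=[1,4] → [0,5] (was ⊥); enqueue []
  #2 pop 1: in=[0,5] → [-5,2] (was ⊥); enqueue [0]
  #3 pop 2: in=[-5,5] → [-5,5] (was ⊥); enqueue []
  #4 pop 3: in=[-5,5] → [-5,5] (was [1,4]); enqueue [1,2]
  #5 pop 0: in=[-5,5] → [-5,5] (was [0,5]); enqueue [3]
  #6 pop 1: in=[-5,5] → [-5,2] (no change)
  #7 pop 2: in=[-5,5] → [-5,5] (no change)
  #8 pop 3: in=[-5,5] → [-5,5] (no change)

Fixpoint:
  val[0] = [-5,5]
  val[1] = [-5,2]
  val[2] = [-5,5]
  val[3] = [-5,5]

[-5,5]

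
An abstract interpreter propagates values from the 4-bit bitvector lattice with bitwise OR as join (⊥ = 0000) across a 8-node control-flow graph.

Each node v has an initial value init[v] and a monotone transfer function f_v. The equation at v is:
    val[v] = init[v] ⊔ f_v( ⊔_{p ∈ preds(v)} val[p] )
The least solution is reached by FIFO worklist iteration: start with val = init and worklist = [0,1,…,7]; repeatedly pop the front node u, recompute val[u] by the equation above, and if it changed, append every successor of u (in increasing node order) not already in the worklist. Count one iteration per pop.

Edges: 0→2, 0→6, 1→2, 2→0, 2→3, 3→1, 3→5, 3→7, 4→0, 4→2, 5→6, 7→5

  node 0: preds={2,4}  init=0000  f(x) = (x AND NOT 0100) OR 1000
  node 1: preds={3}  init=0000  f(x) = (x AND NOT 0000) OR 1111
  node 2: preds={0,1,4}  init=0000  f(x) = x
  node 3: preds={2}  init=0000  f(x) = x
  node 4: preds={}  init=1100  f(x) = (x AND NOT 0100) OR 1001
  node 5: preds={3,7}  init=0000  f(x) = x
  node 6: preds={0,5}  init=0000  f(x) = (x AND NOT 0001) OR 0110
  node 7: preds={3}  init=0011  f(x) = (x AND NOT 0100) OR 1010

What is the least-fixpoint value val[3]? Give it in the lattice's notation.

1111

Worklist (13 pops):
  #1 pop 0: in=1100 → 1000 (was 0000); enqueue []
  #2 pop 1: in=0000 → 1111 (was 0000); enqueue []
  #3 pop 2: in=1111 → 1111 (was 0000); enqueue [0]
  #4 pop 3: in=1111 → 1111 (was 0000); enqueue [1]
  #5 pop 4: in=0000 → 1101 (was 1100); enqueue [2]
  #6 pop 5: in=1111 → 1111 (was 0000); enqueue []
  #7 pop 6: in=1111 → 1110 (was 0000); enqueue []
  #8 pop 7: in=1111 → 1011 (was 0011); enqueue [5]
  #9 pop 0: in=1111 → 1011 (was 1000); enqueue [6]
  #10 pop 1: in=1111 → 1111 (no change)
  #11 pop 2: in=1111 → 1111 (no change)
  #12 pop 5: in=1111 → 1111 (no change)
  #13 pop 6: in=1111 → 1110 (no change)

Fixpoint:
  val[0] = 1011
  val[1] = 1111
  val[2] = 1111
  val[3] = 1111
  val[4] = 1101
  val[5] = 1111
  val[6] = 1110
  val[7] = 1011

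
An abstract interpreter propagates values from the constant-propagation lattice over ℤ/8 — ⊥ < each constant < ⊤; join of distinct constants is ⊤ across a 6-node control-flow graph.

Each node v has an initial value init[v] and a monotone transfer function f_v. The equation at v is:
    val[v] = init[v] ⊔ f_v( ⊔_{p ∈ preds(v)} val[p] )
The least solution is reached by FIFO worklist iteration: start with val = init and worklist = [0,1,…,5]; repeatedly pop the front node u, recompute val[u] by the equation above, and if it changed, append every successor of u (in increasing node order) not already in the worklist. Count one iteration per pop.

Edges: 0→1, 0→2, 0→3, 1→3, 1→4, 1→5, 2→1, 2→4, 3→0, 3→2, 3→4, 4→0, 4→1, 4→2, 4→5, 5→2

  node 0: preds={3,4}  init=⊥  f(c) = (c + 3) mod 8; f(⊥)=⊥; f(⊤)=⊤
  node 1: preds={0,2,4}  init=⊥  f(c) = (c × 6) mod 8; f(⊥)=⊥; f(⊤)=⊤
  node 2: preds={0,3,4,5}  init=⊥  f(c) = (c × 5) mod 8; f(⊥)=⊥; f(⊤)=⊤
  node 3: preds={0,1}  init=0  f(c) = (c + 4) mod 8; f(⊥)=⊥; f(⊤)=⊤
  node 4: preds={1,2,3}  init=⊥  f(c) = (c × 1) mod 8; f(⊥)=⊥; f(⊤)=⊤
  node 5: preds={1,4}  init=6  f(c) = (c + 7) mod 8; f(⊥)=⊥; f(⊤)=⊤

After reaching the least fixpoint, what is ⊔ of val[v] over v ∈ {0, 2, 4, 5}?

⊤

Worklist (13 pops):
  #1 pop 0: in=0 → 3 (was ⊥); enqueue []
  #2 pop 1: in=3 → 2 (was ⊥); enqueue []
  #3 pop 2: in=⊤ → ⊤ (was ⊥); enqueue [1]
  #4 pop 3: in=⊤ → ⊤ (was 0); enqueue [0,2]
  #5 pop 4: in=⊤ → ⊤ (was ⊥); enqueue []
  #6 pop 5: in=⊤ → ⊤ (was 6); enqueue []
  #7 pop 1: in=⊤ → ⊤ (was 2); enqueue [3,4,5]
  #8 pop 0: in=⊤ → ⊤ (was 3); enqueue [1]
  #9 pop 2: in=⊤ → ⊤ (no change)
  #10 pop 3: in=⊤ → ⊤ (no change)
  #11 pop 4: in=⊤ → ⊤ (no change)
  #12 pop 5: in=⊤ → ⊤ (no change)
  #13 pop 1: in=⊤ → ⊤ (no change)

Fixpoint:
  val[0] = ⊤
  val[1] = ⊤
  val[2] = ⊤
  val[3] = ⊤
  val[4] = ⊤
  val[5] = ⊤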